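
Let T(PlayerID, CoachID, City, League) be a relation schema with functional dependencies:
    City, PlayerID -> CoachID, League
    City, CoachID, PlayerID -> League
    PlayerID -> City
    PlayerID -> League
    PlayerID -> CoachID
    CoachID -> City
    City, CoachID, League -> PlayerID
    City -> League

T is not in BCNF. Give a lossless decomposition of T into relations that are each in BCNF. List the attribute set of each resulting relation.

Candidate keys of the original relation: {CoachID}, {PlayerID}.
Within {City, CoachID, League, PlayerID}: {City}⁺ ∩ {City, CoachID, League, PlayerID} = {City, League}, not the whole set, so City -> League violates BCNF; decompose into {City, League} and {City, CoachID, PlayerID}.
{City, League} is in BCNF.
{City, CoachID, PlayerID} is in BCNF.

{City, CoachID, PlayerID}; {City, League}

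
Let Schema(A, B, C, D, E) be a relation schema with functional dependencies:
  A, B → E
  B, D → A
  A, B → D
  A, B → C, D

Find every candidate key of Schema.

{A, B}, {B, D}

{B} never appears on the right of any FD, so every key must include it.
Closure of {A, B} is {A, B, C, D, E}, the whole schema; {A, B} is a candidate key.
Closure of {B, D} is {A, B, C, D, E}, the whole schema; {B, D} is a candidate key.
These are minimal and exhaustive — every other superkey contains one of them.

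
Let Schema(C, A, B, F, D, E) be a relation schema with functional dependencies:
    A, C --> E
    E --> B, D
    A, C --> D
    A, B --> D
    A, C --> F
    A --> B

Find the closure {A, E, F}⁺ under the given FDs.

Start with {A, E, F}.
E --> B, D applies; add {B, D} → now {A, B, D, E, F}.
No further FD applies.

{A, B, D, E, F}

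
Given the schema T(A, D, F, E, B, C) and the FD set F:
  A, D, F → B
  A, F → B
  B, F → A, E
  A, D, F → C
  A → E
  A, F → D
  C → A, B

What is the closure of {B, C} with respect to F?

Start with {B, C}.
C → A, B applies; add {A} → now {A, B, C}.
A → E applies; add {E} → now {A, B, C, E}.
No further FD applies.

{A, B, C, E}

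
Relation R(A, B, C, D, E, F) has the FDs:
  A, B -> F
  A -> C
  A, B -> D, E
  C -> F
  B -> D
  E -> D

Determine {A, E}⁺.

Start with {A, E}.
A -> C applies; add {C} → now {A, C, E}.
C -> F applies; add {F} → now {A, C, E, F}.
E -> D applies; add {D} → now {A, C, D, E, F}.
No further FD applies.

{A, C, D, E, F}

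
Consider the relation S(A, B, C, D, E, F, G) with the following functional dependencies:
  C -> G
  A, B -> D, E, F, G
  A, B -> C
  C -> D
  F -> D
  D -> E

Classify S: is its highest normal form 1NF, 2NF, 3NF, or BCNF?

Candidate key: {A, B}. Prime attributes: {A, B}.
C -> G: {C}⁺ = {C, D, E, G}, which is not all of the attributes, so the left side is not a superkey — BCNF is violated.
C -> G has non-prime {G} on the right and a non-superkey on the left, so 3NF fails.
No proper subset of a key has a non-prime attribute in its closure, so there is no partial dependency; 2NF holds.

2NF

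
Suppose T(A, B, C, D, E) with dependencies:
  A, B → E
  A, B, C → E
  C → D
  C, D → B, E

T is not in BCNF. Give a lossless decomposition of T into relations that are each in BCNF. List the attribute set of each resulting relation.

{A, B, E}; {A, C}; {B, C, D}

Candidate key of the original relation: {A, C}.
{A, B, C, D, E}: {A, B} determines {A, B, E} here but is not a superkey — split on A, B → E, giving {A, B, E} and {A, B, C, D}.
{A, B, E}: every determinant is a superkey — BCNF.
{A, B, C, D}: {C} determines {B, C, D} here but is not a superkey — split on C → B, D, giving {B, C, D} and {A, C}.
{B, C, D}: every determinant is a superkey — BCNF.
{A, C}: every determinant is a superkey — BCNF.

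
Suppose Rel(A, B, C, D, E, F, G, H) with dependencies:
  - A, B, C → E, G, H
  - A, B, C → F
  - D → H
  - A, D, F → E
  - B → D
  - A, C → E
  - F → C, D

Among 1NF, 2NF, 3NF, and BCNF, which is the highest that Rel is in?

Candidate keys: {A, B, C}, {A, B, F}. Prime attributes: {A, B, C, F}.
For D → H we have {D}⁺ = {D, H}; {D} is not a superkey, so BCNF fails.
D → H determines the non-prime attribute {H} from a non-superkey — 3NF is violated.
The proper key subset {B} of {A, B, C} determines non-prime {D, H}, so the relation is not even in 2NF.

1NF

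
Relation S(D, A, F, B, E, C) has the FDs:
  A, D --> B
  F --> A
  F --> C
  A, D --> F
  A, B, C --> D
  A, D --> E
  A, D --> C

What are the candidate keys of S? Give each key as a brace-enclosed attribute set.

{A, B, C}, {A, D}, {B, F}, {D, F}

Closure of {A, D} is {A, B, C, D, E, F}, the whole schema; {A, D} is a candidate key.
Closure of {B, F} is {A, B, C, D, E, F}, the whole schema; {B, F} is a candidate key.
Closure of {D, F} is {A, B, C, D, E, F}, the whole schema; {D, F} is a candidate key.
Closure of {A, B, C} is {A, B, C, D, E, F}, the whole schema; {A, B, C} is a candidate key.
No proper subset of any of these is a key, and no other minimal superkey exists.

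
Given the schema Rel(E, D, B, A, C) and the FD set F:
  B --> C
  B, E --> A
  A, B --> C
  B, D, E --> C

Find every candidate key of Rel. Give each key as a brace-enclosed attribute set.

{B, D, E}

{B, D, E} never appear on the right of any FD, so every key must include all of them.
Closure of {B, D, E} is {A, B, C, D, E}, the whole schema; {B, D, E} is a candidate key.
No smaller or unrelated set reaches every attribute, so there are no other keys.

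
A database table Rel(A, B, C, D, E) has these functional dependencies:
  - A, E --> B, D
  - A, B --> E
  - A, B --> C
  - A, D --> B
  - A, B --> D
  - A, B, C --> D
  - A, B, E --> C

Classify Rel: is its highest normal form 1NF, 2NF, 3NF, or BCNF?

BCNF

Candidate keys: {A, B}, {A, D}, {A, E}. Prime attributes: {A, B, D, E}.
Every FD has a superkey on the left, so the relation is in BCNF.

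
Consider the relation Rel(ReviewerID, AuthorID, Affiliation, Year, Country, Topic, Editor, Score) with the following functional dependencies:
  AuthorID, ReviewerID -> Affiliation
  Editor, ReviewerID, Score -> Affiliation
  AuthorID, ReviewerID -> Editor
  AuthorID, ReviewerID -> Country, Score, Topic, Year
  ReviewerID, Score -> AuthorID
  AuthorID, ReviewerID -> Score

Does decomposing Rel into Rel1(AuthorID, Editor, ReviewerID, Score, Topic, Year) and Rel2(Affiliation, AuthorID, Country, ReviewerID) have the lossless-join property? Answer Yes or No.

Yes

The shared attributes are {AuthorID, ReviewerID} and {AuthorID, ReviewerID}⁺ = {Affiliation, AuthorID, Country, Editor, ReviewerID, Score, Topic, Year}.
This includes all of Rel1, so the common attributes are a superkey of Rel1 — the join is lossless.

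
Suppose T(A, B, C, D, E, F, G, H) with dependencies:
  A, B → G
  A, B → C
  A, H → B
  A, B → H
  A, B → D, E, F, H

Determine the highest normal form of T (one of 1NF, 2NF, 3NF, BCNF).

Candidate keys: {A, B}, {A, H}. Prime attributes: {A, B, H}.
The left-hand side of every FD is a superkey, so BCNF is satisfied.

BCNF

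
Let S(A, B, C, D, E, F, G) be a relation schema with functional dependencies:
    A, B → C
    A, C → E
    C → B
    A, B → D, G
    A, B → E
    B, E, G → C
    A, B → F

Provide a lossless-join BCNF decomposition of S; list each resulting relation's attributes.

Candidate keys of the original relation: {A, B}, {A, C}.
In {A, B, C, D, E, F, G}, {C} is not a superkey ({C}⁺ restricted to this set is {B, C}), so split on C → B into {B, C} and {A, C, D, E, F, G}.
{B, C} is in BCNF.
{A, C, D, E, F, G} is in BCNF.

{A, C, D, E, F, G}; {B, C}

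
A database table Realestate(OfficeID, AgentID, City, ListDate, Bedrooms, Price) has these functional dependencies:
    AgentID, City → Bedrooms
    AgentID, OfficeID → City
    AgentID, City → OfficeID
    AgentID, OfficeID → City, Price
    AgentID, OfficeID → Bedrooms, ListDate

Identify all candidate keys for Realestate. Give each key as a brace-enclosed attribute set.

Attributes never on any right-hand side: {AgentID} — every candidate key must contain it.
{AgentID, City}⁺ = {AgentID, Bedrooms, City, ListDate, OfficeID, Price}, which is every attribute, so {AgentID, City} is a candidate key.
{AgentID, OfficeID}⁺ = {AgentID, Bedrooms, City, ListDate, OfficeID, Price}, which is every attribute, so {AgentID, OfficeID} is a candidate key.
Any other superkey properly contains one of these, so there are no further candidate keys.

{AgentID, City}, {AgentID, OfficeID}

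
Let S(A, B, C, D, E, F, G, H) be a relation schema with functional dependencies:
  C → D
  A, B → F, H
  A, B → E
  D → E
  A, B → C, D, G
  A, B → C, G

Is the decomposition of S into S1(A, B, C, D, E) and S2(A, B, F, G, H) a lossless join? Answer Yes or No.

S1 ∩ S2 = {A, B}; its closure under F is {A, B, C, D, E, F, G, H}.
Since S1 ⊆ {A, B, C, D, E, F, G, H}, the intersection is a superkey of S1; the decomposition is lossless.

Yes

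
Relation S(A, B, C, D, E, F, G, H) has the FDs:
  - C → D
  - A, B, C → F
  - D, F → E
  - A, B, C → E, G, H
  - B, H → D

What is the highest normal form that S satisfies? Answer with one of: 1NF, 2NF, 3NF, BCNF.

Candidate key: {A, B, C}. Prime attributes: {A, B, C}.
C → D breaks BCNF: {C}⁺ = {C, D}, so {C} is not a superkey.
C → D determines the non-prime attribute {D} from a non-superkey — 3NF is violated.
Since {C} ⊂ {A, B, C} and {C}⁺ ⊇ {D} with {D} non-prime, there is a partial dependency; 2NF fails.

1NF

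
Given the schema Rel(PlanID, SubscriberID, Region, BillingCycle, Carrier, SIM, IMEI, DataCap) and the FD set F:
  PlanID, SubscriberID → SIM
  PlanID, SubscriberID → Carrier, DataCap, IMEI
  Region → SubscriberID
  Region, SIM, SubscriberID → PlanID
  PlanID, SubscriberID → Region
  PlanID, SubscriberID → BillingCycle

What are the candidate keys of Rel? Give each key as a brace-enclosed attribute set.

{PlanID, Region}, {PlanID, SubscriberID}, {Region, SIM}

{PlanID, Region} is a candidate key since {PlanID, Region}⁺ = {BillingCycle, Carrier, DataCap, IMEI, PlanID, Region, SIM, SubscriberID} covers every attribute.
{PlanID, SubscriberID} is a candidate key since {PlanID, SubscriberID}⁺ = {BillingCycle, Carrier, DataCap, IMEI, PlanID, Region, SIM, SubscriberID} covers every attribute.
{Region, SIM} is a candidate key since {Region, SIM}⁺ = {BillingCycle, Carrier, DataCap, IMEI, PlanID, Region, SIM, SubscriberID} covers every attribute.
These are minimal and exhaustive — every other superkey contains one of them.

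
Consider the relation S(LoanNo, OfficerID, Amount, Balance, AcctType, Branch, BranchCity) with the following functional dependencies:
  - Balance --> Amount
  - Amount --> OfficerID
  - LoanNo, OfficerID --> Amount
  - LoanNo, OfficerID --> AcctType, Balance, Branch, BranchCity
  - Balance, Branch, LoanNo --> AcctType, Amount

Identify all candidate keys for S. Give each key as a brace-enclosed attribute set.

{Amount, LoanNo}, {Balance, LoanNo}, {LoanNo, OfficerID}

{LoanNo} never appears on the right of any FD, so every key must include it.
{Amount, LoanNo} is a candidate key since {Amount, LoanNo}⁺ = {AcctType, Amount, Balance, Branch, BranchCity, LoanNo, OfficerID} covers every attribute.
{Balance, LoanNo} is a candidate key since {Balance, LoanNo}⁺ = {AcctType, Amount, Balance, Branch, BranchCity, LoanNo, OfficerID} covers every attribute.
{LoanNo, OfficerID} is a candidate key since {LoanNo, OfficerID}⁺ = {AcctType, Amount, Balance, Branch, BranchCity, LoanNo, OfficerID} covers every attribute.
Any other superkey properly contains one of these, so there are no further candidate keys.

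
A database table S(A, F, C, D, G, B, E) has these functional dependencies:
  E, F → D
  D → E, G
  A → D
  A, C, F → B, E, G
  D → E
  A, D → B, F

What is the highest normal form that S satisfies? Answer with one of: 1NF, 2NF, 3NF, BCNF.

Candidate key: {A, C}. Prime attributes: {A, C}.
E, F → D: {E, F}⁺ = {D, E, F, G}, which is not all of the attributes, so the left side is not a superkey — BCNF is violated.
Because {D} is non-prime and the left side of E, F → D is not a superkey, the relation is not in 3NF.
The proper key subset {A} of {A, C} determines non-prime {B, D, E, F, G}, so the relation is not even in 2NF.

1NF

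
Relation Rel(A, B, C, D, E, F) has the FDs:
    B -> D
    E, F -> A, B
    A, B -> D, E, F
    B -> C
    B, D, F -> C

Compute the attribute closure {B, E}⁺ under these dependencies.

Start with {B, E}.
B -> D applies; add {D} → now {B, D, E}.
B -> C applies; add {C} → now {B, C, D, E}.
No further FD applies.

{B, C, D, E}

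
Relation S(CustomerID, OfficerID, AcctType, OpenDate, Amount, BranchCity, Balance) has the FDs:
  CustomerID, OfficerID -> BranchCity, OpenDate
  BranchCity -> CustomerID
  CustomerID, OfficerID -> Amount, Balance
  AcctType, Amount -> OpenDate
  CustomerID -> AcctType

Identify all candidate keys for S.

Attributes never on any right-hand side: {OfficerID} — every candidate key must contain it.
{BranchCity, OfficerID}⁺ = {AcctType, Amount, Balance, BranchCity, CustomerID, OfficerID, OpenDate} — all of the relation — so {BranchCity, OfficerID} is a candidate key.
{CustomerID, OfficerID}⁺ = {AcctType, Amount, Balance, BranchCity, CustomerID, OfficerID, OpenDate} — all of the relation — so {CustomerID, OfficerID} is a candidate key.
No proper subset of any of these is a key, and no other minimal superkey exists.

{BranchCity, OfficerID}, {CustomerID, OfficerID}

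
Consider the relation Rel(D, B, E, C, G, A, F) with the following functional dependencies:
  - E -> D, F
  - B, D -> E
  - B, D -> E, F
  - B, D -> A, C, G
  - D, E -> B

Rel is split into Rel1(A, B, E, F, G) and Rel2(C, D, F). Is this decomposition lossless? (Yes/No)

No

Rel1 ∩ Rel2 = {F}; its closure under F is {F}.
Rel1 ⊄ {F} and Rel2 ⊄ {F}, so the split is lossy.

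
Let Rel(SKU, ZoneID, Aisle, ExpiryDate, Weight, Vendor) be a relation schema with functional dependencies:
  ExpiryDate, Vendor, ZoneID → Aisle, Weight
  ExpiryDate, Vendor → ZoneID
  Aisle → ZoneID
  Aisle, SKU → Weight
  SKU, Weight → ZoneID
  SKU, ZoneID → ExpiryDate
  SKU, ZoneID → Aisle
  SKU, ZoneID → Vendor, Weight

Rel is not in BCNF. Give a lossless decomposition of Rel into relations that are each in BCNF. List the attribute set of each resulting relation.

Candidate keys of the original relation: {Aisle, SKU}, {ExpiryDate, SKU, Vendor}, {SKU, Weight}, {SKU, ZoneID}.
Within {Aisle, ExpiryDate, SKU, Vendor, Weight, ZoneID}: {ExpiryDate, Vendor, ZoneID}⁺ ∩ {Aisle, ExpiryDate, SKU, Vendor, Weight, ZoneID} = {Aisle, ExpiryDate, Vendor, Weight, ZoneID}, not the whole set, so ExpiryDate, Vendor, ZoneID → Aisle, Weight violates BCNF; decompose into {Aisle, ExpiryDate, Vendor, Weight, ZoneID} and {ExpiryDate, SKU, Vendor, ZoneID}.
Within {Aisle, ExpiryDate, Vendor, Weight, ZoneID}: {Aisle}⁺ ∩ {Aisle, ExpiryDate, Vendor, Weight, ZoneID} = {Aisle, ZoneID}, not the whole set, so Aisle → ZoneID violates BCNF; decompose into {Aisle, ZoneID} and {Aisle, ExpiryDate, Vendor, Weight}.
{Aisle, ZoneID} is in BCNF.
{Aisle, ExpiryDate, Vendor, Weight} is in BCNF.
Within {ExpiryDate, SKU, Vendor, ZoneID}: {ExpiryDate, Vendor}⁺ ∩ {ExpiryDate, SKU, Vendor, ZoneID} = {ExpiryDate, Vendor, ZoneID}, not the whole set, so ExpiryDate, Vendor → ZoneID violates BCNF; decompose into {ExpiryDate, Vendor, ZoneID} and {ExpiryDate, SKU, Vendor}.
{ExpiryDate, Vendor, ZoneID} is in BCNF.
{ExpiryDate, SKU, Vendor} is in BCNF.

{Aisle, ExpiryDate, Vendor, Weight}; {Aisle, ZoneID}; {ExpiryDate, SKU, Vendor}; {ExpiryDate, Vendor, ZoneID}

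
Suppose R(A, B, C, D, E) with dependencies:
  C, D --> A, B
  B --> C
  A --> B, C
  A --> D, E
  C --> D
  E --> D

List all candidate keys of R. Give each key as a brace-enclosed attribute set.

{A} is a candidate key since {A}⁺ = {A, B, C, D, E} covers every attribute.
{B} is a candidate key since {B}⁺ = {A, B, C, D, E} covers every attribute.
{C} is a candidate key since {C}⁺ = {A, B, C, D, E} covers every attribute.
These are minimal and exhaustive — every other superkey contains one of them.

{A}, {B}, {C}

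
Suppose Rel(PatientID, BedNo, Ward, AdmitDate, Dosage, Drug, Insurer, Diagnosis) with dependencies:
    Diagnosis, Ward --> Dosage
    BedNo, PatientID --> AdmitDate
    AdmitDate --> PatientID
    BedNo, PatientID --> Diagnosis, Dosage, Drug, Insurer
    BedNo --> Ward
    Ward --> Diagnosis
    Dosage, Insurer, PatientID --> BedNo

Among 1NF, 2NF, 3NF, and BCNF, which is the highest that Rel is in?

Candidate keys: {AdmitDate, BedNo}, {AdmitDate, Dosage, Insurer}, {AdmitDate, Insurer, Ward}, {BedNo, PatientID}, {Dosage, Insurer, PatientID}, {Insurer, PatientID, Ward}. Prime attributes: {AdmitDate, BedNo, Dosage, Insurer, PatientID, Ward}.
Diagnosis, Ward --> Dosage breaks BCNF: {Diagnosis, Ward}⁺ = {Diagnosis, Dosage, Ward}, so {Diagnosis, Ward} is not a superkey.
Because {Diagnosis} is non-prime and the left side of Ward --> Diagnosis is not a superkey, the relation is not in 3NF.
{BedNo} is a proper subset of the key {AdmitDate, BedNo}, and {BedNo}⁺ contains the non-prime attribute {Diagnosis} — a partial dependency, so 2NF is violated.

1NF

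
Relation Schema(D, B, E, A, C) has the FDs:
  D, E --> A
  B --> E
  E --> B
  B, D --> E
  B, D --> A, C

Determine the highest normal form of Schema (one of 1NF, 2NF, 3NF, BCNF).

3NF

Candidate keys: {B, D}, {D, E}. Prime attributes: {B, D, E}.
B --> E breaks BCNF: {B}⁺ = {B, E}, so {B} is not a superkey.
Its right-hand attributes {E} are all prime, as are those of every other non-superkey FD — the relation is in 3NF.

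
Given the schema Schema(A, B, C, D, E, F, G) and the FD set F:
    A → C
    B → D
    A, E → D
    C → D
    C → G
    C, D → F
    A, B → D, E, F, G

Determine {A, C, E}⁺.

Start with {A, C, E}.
A, E → D applies; add {D} → now {A, C, D, E}.
C → G applies; add {G} → now {A, C, D, E, G}.
C, D → F applies; add {F} → now {A, C, D, E, F, G}.
No further FD applies.

{A, C, D, E, F, G}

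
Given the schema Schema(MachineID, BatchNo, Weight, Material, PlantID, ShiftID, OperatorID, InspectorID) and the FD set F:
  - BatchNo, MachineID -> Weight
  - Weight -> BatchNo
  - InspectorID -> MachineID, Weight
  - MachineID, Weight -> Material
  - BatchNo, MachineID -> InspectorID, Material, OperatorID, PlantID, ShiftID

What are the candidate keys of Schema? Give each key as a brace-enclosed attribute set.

{BatchNo, MachineID}, {InspectorID}, {MachineID, Weight}

{InspectorID} is a candidate key since {InspectorID}⁺ = {BatchNo, InspectorID, MachineID, Material, OperatorID, PlantID, ShiftID, Weight} covers every attribute.
{BatchNo, MachineID} is a candidate key since {BatchNo, MachineID}⁺ = {BatchNo, InspectorID, MachineID, Material, OperatorID, PlantID, ShiftID, Weight} covers every attribute.
{MachineID, Weight} is a candidate key since {MachineID, Weight}⁺ = {BatchNo, InspectorID, MachineID, Material, OperatorID, PlantID, ShiftID, Weight} covers every attribute.
Any other superkey properly contains one of these, so there are no further candidate keys.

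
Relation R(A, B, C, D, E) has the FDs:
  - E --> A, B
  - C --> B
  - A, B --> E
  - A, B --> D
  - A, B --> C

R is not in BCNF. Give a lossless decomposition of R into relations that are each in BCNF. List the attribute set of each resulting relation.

Candidate keys of the original relation: {A, B}, {A, C}, {E}.
{A, B, C, D, E}: {C} determines {B, C} here but is not a superkey — split on C --> B, giving {B, C} and {A, C, D, E}.
{B, C} is in BCNF.
{A, C, D, E} is in BCNF.

{A, C, D, E}; {B, C}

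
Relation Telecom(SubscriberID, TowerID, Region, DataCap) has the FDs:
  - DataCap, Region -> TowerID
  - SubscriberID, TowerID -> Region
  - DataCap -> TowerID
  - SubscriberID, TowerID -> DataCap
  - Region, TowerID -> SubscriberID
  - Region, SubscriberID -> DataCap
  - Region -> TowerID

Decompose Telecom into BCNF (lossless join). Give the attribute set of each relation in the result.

Candidate keys of the original relation: {DataCap, SubscriberID}, {Region}, {SubscriberID, TowerID}.
Within {DataCap, Region, SubscriberID, TowerID}: {DataCap}⁺ ∩ {DataCap, Region, SubscriberID, TowerID} = {DataCap, TowerID}, not the whole set, so DataCap -> TowerID violates BCNF; decompose into {DataCap, TowerID} and {DataCap, Region, SubscriberID}.
{DataCap, TowerID}: every determinant is a superkey — BCNF.
{DataCap, Region, SubscriberID}: every determinant is a superkey — BCNF.

{DataCap, Region, SubscriberID}; {DataCap, TowerID}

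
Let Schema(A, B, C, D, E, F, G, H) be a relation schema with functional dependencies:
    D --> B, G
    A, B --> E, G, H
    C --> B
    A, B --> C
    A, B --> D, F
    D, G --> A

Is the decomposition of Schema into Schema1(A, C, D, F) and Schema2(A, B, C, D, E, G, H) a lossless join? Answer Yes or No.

Common attributes: {A, C, D}; their closure is {A, B, C, D, E, F, G, H}.
Since Schema1 ⊆ {A, B, C, D, E, F, G, H}, the intersection is a superkey of Schema1; the decomposition is lossless.

Yes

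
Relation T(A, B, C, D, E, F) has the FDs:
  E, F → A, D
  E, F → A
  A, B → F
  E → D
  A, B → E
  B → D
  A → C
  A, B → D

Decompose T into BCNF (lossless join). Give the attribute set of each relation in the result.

{A, C}; {A, E, F}; {B, E, F}; {D, E}

Candidate keys of the original relation: {A, B}, {B, E, F}.
In {A, B, C, D, E, F}, {E, F} is not a superkey ({E, F}⁺ restricted to this set is {A, C, D, E, F}), so split on E, F → A, C, D into {A, C, D, E, F} and {B, E, F}.
In {A, C, D, E, F}, {E} is not a superkey ({E}⁺ restricted to this set is {D, E}), so split on E → D into {D, E} and {A, C, E, F}.
{D, E} has no BCNF violation.
In {A, C, E, F}, {A} is not a superkey ({A}⁺ restricted to this set is {A, C}), so split on A → C into {A, C} and {A, E, F}.
{A, C} has no BCNF violation.
{A, E, F} has no BCNF violation.
{B, E, F} has no BCNF violation.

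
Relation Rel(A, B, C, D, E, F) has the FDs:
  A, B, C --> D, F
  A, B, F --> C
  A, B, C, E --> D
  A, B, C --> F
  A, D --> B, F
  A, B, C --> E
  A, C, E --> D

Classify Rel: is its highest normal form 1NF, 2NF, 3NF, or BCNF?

BCNF

Candidate keys: {A, B, C}, {A, B, F}, {A, C, E}, {A, D}. Prime attributes: {A, B, C, D, E, F}.
Every FD has a superkey on the left, so the relation is in BCNF.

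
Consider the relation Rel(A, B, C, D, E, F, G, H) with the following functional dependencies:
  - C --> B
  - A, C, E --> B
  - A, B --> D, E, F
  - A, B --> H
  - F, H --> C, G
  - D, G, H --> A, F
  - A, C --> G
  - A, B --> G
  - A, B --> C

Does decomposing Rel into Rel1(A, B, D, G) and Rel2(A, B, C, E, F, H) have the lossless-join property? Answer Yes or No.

The shared attributes are {A, B} and {A, B}⁺ = {A, B, C, D, E, F, G, H}.
Rel1 is contained in that closure, so Rel1 ∩ Rel2 --> Rel1 holds and the join is lossless.

Yes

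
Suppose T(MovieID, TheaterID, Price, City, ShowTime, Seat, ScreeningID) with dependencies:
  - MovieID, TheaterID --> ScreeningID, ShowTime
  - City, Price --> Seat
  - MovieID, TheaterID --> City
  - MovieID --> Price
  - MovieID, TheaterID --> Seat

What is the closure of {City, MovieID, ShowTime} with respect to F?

Start with {City, MovieID, ShowTime}.
MovieID --> Price applies; add {Price} → now {City, MovieID, Price, ShowTime}.
City, Price --> Seat applies; add {Seat} → now {City, MovieID, Price, Seat, ShowTime}.
No further FD applies.

{City, MovieID, Price, Seat, ShowTime}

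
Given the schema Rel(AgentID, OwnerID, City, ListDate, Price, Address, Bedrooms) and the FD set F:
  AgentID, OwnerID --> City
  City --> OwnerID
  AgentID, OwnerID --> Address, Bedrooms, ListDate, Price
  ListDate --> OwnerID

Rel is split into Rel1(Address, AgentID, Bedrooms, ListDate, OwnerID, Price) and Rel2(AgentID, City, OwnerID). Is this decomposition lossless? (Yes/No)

Yes

The shared attributes are {AgentID, OwnerID} and {AgentID, OwnerID}⁺ = {Address, AgentID, Bedrooms, City, ListDate, OwnerID, Price}.
This includes all of Rel1, so the common attributes are a superkey of Rel1 — the join is lossless.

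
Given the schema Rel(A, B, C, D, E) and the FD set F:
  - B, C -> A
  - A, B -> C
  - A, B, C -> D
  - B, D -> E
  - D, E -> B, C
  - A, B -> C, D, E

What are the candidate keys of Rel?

Closure of {A, B} is {A, B, C, D, E}, the whole schema; {A, B} is a candidate key.
Closure of {B, C} is {A, B, C, D, E}, the whole schema; {B, C} is a candidate key.
Closure of {B, D} is {A, B, C, D, E}, the whole schema; {B, D} is a candidate key.
Closure of {D, E} is {A, B, C, D, E}, the whole schema; {D, E} is a candidate key.
Any other superkey properly contains one of these, so there are no further candidate keys.

{A, B}, {B, C}, {B, D}, {D, E}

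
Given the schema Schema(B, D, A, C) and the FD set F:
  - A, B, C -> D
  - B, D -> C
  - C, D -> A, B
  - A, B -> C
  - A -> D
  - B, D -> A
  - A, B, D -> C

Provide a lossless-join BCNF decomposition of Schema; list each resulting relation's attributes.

{A, B, C}; {A, D}

Candidate keys of the original relation: {A, B}, {A, C}, {B, D}, {C, D}.
In {A, B, C, D}, {A} is not a superkey ({A}⁺ restricted to this set is {A, D}), so split on A -> D into {A, D} and {A, B, C}.
{A, D} is in BCNF.
{A, B, C} is in BCNF.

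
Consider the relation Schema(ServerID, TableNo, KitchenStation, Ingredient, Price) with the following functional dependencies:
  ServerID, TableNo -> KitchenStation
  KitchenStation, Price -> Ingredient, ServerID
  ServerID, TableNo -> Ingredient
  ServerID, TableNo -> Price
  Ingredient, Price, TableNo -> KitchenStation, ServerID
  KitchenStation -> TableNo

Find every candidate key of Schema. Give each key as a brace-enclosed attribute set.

{Ingredient, Price, TableNo}, {KitchenStation, Price}, {KitchenStation, ServerID}, {ServerID, TableNo}

{KitchenStation, Price} is a candidate key since {KitchenStation, Price}⁺ = {Ingredient, KitchenStation, Price, ServerID, TableNo} covers every attribute.
{KitchenStation, ServerID} is a candidate key since {KitchenStation, ServerID}⁺ = {Ingredient, KitchenStation, Price, ServerID, TableNo} covers every attribute.
{ServerID, TableNo} is a candidate key since {ServerID, TableNo}⁺ = {Ingredient, KitchenStation, Price, ServerID, TableNo} covers every attribute.
{Ingredient, Price, TableNo} is a candidate key since {Ingredient, Price, TableNo}⁺ = {Ingredient, KitchenStation, Price, ServerID, TableNo} covers every attribute.
These are minimal and exhaustive — every other superkey contains one of them.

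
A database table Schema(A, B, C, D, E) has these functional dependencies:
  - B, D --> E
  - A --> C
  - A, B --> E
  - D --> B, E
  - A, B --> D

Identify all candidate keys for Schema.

Attributes never on any right-hand side: {A} — every candidate key must contain it.
{A, B} is a candidate key since {A, B}⁺ = {A, B, C, D, E} covers every attribute.
{A, D} is a candidate key since {A, D}⁺ = {A, B, C, D, E} covers every attribute.
No proper subset of any of these is a key, and no other minimal superkey exists.

{A, B}, {A, D}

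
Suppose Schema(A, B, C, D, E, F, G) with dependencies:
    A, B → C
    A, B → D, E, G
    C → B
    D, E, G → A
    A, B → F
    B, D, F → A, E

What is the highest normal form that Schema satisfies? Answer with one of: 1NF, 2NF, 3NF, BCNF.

Candidate keys: {A, B}, {A, C}, {B, D, E, G}, {B, D, F}, {C, D, E, G}, {C, D, F}. Prime attributes: {A, B, C, D, E, F, G}.
C → B breaks BCNF: {C}⁺ = {B, C}, so {C} is not a superkey.
Since {B} ⊆ prime attributes and every other non-superkey FD also has a prime right side, the schema is in 3NF.

3NF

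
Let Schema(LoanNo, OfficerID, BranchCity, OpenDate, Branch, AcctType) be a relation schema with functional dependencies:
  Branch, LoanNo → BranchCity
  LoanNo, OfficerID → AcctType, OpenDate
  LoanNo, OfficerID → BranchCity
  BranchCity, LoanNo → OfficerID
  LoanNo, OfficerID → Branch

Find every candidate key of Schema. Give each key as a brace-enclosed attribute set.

{Branch, LoanNo}, {BranchCity, LoanNo}, {LoanNo, OfficerID}

No FD produces {LoanNo}, so it must be in every candidate key.
{Branch, LoanNo}⁺ = {AcctType, Branch, BranchCity, LoanNo, OfficerID, OpenDate}, which is every attribute, so {Branch, LoanNo} is a candidate key.
{BranchCity, LoanNo}⁺ = {AcctType, Branch, BranchCity, LoanNo, OfficerID, OpenDate}, which is every attribute, so {BranchCity, LoanNo} is a candidate key.
{LoanNo, OfficerID}⁺ = {AcctType, Branch, BranchCity, LoanNo, OfficerID, OpenDate}, which is every attribute, so {LoanNo, OfficerID} is a candidate key.
No proper subset of any of these is a key, and no other minimal superkey exists.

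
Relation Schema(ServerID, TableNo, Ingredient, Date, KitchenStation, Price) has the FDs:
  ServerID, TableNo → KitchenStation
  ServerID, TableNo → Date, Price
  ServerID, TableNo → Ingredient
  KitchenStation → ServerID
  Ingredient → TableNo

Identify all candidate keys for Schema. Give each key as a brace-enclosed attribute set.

{Ingredient, KitchenStation}, {Ingredient, ServerID}, {KitchenStation, TableNo}, {ServerID, TableNo}

{Ingredient, KitchenStation} is a candidate key since {Ingredient, KitchenStation}⁺ = {Date, Ingredient, KitchenStation, Price, ServerID, TableNo} covers every attribute.
{Ingredient, ServerID} is a candidate key since {Ingredient, ServerID}⁺ = {Date, Ingredient, KitchenStation, Price, ServerID, TableNo} covers every attribute.
{KitchenStation, TableNo} is a candidate key since {KitchenStation, TableNo}⁺ = {Date, Ingredient, KitchenStation, Price, ServerID, TableNo} covers every attribute.
{ServerID, TableNo} is a candidate key since {ServerID, TableNo}⁺ = {Date, Ingredient, KitchenStation, Price, ServerID, TableNo} covers every attribute.
Any other superkey properly contains one of these, so there are no further candidate keys.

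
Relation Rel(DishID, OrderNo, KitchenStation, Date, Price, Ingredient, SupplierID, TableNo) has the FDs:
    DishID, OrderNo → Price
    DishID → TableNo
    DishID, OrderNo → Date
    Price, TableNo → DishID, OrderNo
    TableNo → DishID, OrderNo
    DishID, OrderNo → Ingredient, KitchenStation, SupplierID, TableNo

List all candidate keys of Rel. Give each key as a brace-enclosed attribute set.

{DishID}⁺ = {Date, DishID, Ingredient, KitchenStation, OrderNo, Price, SupplierID, TableNo} — all of the relation — so {DishID} is a candidate key.
{TableNo}⁺ = {Date, DishID, Ingredient, KitchenStation, OrderNo, Price, SupplierID, TableNo} — all of the relation — so {TableNo} is a candidate key.
No proper subset of any of these is a key, and no other minimal superkey exists.

{DishID}, {TableNo}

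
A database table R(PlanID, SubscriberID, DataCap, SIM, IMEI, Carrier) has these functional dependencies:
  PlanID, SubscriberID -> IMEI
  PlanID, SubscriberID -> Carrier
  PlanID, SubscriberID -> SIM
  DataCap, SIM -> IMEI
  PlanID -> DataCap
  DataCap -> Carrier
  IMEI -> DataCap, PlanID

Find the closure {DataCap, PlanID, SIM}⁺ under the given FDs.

Start with {DataCap, PlanID, SIM}.
DataCap, SIM -> IMEI applies; add {IMEI} → now {DataCap, IMEI, PlanID, SIM}.
DataCap -> Carrier applies; add {Carrier} → now {Carrier, DataCap, IMEI, PlanID, SIM}.
No further FD applies.

{Carrier, DataCap, IMEI, PlanID, SIM}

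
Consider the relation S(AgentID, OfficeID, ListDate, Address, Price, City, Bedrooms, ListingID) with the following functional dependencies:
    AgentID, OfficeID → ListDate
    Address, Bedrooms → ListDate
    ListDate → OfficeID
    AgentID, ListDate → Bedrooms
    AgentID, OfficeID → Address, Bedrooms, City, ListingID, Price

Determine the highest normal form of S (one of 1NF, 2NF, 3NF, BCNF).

3NF

Candidate keys: {Address, AgentID, Bedrooms}, {AgentID, ListDate}, {AgentID, OfficeID}. Prime attributes: {Address, AgentID, Bedrooms, ListDate, OfficeID}.
Address, Bedrooms → ListDate breaks BCNF: {Address, Bedrooms}⁺ = {Address, Bedrooms, ListDate, OfficeID}, so {Address, Bedrooms} is not a superkey.
Its right-hand attributes {ListDate} are all prime, as are those of every other non-superkey FD — the relation is in 3NF.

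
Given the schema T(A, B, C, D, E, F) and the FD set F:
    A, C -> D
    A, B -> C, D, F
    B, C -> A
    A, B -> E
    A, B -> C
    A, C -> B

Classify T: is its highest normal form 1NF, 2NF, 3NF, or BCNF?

BCNF

Candidate keys: {A, B}, {A, C}, {B, C}. Prime attributes: {A, B, C}.
Each dependency's left side is a superkey — BCNF holds.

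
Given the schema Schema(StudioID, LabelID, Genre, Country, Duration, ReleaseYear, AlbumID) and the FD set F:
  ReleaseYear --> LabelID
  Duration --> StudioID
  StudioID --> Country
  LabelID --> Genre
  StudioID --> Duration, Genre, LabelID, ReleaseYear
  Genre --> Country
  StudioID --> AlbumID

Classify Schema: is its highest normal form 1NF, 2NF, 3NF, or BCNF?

2NF

Candidate keys: {Duration}, {StudioID}. Prime attributes: {Duration, StudioID}.
For ReleaseYear --> LabelID we have {ReleaseYear}⁺ = {Country, Genre, LabelID, ReleaseYear}; {ReleaseYear} is not a superkey, so BCNF fails.
ReleaseYear --> LabelID has non-prime {LabelID} on the right and a non-superkey on the left, so 3NF fails.
All keys have size 1, which rules out partial dependencies — 2NF is satisfied.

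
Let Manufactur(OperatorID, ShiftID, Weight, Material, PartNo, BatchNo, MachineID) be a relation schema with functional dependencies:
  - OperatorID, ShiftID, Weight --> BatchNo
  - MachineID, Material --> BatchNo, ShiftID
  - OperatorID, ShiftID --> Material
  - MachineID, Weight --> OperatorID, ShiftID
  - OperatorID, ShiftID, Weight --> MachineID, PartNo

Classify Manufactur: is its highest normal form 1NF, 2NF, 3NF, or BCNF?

Candidate keys: {MachineID, Weight}, {OperatorID, ShiftID, Weight}. Prime attributes: {MachineID, OperatorID, ShiftID, Weight}.
For MachineID, Material --> BatchNo, ShiftID we have {MachineID, Material}⁺ = {BatchNo, MachineID, Material, ShiftID}; {MachineID, Material} is not a superkey, so BCNF fails.
Because {BatchNo} is non-prime and the left side of MachineID, Material --> BatchNo, ShiftID is not a superkey, the relation is not in 3NF.
Since {OperatorID, ShiftID} ⊂ {OperatorID, ShiftID, Weight} and {OperatorID, ShiftID}⁺ ⊇ {Material} with {Material} non-prime, there is a partial dependency; 2NF fails.

1NF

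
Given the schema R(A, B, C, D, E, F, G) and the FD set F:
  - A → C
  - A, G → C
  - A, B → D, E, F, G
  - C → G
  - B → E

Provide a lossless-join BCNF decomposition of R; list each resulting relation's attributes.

{A, B, D, F}; {A, C}; {B, E}; {C, G}

Candidate key of the original relation: {A, B}.
{A, B, C, D, E, F, G}: {A} determines {A, C, G} here but is not a superkey — split on A → C, G, giving {A, C, G} and {A, B, D, E, F}.
{A, C, G}: {C} determines {C, G} here but is not a superkey — split on C → G, giving {C, G} and {A, C}.
{C, G} is in BCNF.
{A, C} is in BCNF.
{A, B, D, E, F}: {B} determines {B, E} here but is not a superkey — split on B → E, giving {B, E} and {A, B, D, F}.
{B, E} is in BCNF.
{A, B, D, F} is in BCNF.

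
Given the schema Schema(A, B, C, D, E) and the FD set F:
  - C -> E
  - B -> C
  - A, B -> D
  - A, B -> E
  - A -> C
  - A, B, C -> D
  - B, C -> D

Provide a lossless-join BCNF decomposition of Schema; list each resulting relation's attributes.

Candidate key of the original relation: {A, B}.
In {A, B, C, D, E}, {C} is not a superkey ({C}⁺ restricted to this set is {C, E}), so split on C -> E into {C, E} and {A, B, C, D}.
{C, E} is in BCNF.
In {A, B, C, D}, {B} is not a superkey ({B}⁺ restricted to this set is {B, C, D}), so split on B -> C, D into {B, C, D} and {A, B}.
{B, C, D} is in BCNF.
{A, B} is in BCNF.

{A, B}; {B, C, D}; {C, E}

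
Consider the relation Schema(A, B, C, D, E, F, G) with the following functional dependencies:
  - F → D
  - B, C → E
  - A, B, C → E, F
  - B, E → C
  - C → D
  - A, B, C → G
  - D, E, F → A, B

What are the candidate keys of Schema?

Closure of {E, F} is {A, B, C, D, E, F, G}, the whole schema; {E, F} is a candidate key.
Closure of {A, B, C} is {A, B, C, D, E, F, G}, the whole schema; {A, B, C} is a candidate key.
Closure of {A, B, E} is {A, B, C, D, E, F, G}, the whole schema; {A, B, E} is a candidate key.
Closure of {B, C, F} is {A, B, C, D, E, F, G}, the whole schema; {B, C, F} is a candidate key.
These are minimal and exhaustive — every other superkey contains one of them.

{A, B, C}, {A, B, E}, {B, C, F}, {E, F}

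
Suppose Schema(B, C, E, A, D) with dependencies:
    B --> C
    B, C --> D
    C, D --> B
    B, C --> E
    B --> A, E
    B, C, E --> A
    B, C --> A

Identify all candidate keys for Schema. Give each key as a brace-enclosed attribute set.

{B}, {C, D}

{B}⁺ = {A, B, C, D, E}, which is every attribute, so {B} is a candidate key.
{C, D}⁺ = {A, B, C, D, E}, which is every attribute, so {C, D} is a candidate key.
These are minimal and exhaustive — every other superkey contains one of them.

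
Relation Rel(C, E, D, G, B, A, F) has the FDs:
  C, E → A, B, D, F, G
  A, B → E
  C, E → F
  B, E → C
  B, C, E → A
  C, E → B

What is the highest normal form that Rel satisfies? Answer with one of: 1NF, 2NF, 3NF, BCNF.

BCNF

Candidate keys: {A, B}, {B, E}, {C, E}. Prime attributes: {A, B, C, E}.
Every FD has a superkey on the left, so the relation is in BCNF.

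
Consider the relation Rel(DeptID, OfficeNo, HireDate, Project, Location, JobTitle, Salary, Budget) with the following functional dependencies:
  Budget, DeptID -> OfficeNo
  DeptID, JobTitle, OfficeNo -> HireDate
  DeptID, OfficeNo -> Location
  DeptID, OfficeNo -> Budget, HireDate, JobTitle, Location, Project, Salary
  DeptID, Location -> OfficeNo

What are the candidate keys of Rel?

Attributes never on any right-hand side: {DeptID} — every candidate key must contain it.
{Budget, DeptID} is a candidate key since {Budget, DeptID}⁺ = {Budget, DeptID, HireDate, JobTitle, Location, OfficeNo, Project, Salary} covers every attribute.
{DeptID, Location} is a candidate key since {DeptID, Location}⁺ = {Budget, DeptID, HireDate, JobTitle, Location, OfficeNo, Project, Salary} covers every attribute.
{DeptID, OfficeNo} is a candidate key since {DeptID, OfficeNo}⁺ = {Budget, DeptID, HireDate, JobTitle, Location, OfficeNo, Project, Salary} covers every attribute.
Any other superkey properly contains one of these, so there are no further candidate keys.

{Budget, DeptID}, {DeptID, Location}, {DeptID, OfficeNo}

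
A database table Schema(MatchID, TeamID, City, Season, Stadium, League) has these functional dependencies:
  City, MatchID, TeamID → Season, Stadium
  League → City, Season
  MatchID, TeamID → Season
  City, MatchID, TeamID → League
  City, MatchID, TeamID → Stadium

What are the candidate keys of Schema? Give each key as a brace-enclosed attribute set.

{City, MatchID, TeamID}, {League, MatchID, TeamID}

{MatchID, TeamID} never appear on the right of any FD, so every key must include all of them.
Closure of {City, MatchID, TeamID} is {City, League, MatchID, Season, Stadium, TeamID}, the whole schema; {City, MatchID, TeamID} is a candidate key.
Closure of {League, MatchID, TeamID} is {City, League, MatchID, Season, Stadium, TeamID}, the whole schema; {League, MatchID, TeamID} is a candidate key.
No proper subset of any of these is a key, and no other minimal superkey exists.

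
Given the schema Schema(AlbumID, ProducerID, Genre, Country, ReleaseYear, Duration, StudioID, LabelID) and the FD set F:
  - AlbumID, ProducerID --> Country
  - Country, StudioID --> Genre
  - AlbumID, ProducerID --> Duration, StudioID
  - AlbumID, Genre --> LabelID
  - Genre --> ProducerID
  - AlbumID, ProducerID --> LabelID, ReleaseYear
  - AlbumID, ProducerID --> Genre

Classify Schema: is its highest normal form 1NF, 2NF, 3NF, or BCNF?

3NF

Candidate keys: {AlbumID, Country, StudioID}, {AlbumID, Genre}, {AlbumID, ProducerID}. Prime attributes: {AlbumID, Country, Genre, ProducerID, StudioID}.
Country, StudioID --> Genre breaks BCNF: {Country, StudioID}⁺ = {Country, Genre, ProducerID, StudioID}, so {Country, StudioID} is not a superkey.
Since {Genre} ⊆ prime attributes and every other non-superkey FD also has a prime right side, the schema is in 3NF.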